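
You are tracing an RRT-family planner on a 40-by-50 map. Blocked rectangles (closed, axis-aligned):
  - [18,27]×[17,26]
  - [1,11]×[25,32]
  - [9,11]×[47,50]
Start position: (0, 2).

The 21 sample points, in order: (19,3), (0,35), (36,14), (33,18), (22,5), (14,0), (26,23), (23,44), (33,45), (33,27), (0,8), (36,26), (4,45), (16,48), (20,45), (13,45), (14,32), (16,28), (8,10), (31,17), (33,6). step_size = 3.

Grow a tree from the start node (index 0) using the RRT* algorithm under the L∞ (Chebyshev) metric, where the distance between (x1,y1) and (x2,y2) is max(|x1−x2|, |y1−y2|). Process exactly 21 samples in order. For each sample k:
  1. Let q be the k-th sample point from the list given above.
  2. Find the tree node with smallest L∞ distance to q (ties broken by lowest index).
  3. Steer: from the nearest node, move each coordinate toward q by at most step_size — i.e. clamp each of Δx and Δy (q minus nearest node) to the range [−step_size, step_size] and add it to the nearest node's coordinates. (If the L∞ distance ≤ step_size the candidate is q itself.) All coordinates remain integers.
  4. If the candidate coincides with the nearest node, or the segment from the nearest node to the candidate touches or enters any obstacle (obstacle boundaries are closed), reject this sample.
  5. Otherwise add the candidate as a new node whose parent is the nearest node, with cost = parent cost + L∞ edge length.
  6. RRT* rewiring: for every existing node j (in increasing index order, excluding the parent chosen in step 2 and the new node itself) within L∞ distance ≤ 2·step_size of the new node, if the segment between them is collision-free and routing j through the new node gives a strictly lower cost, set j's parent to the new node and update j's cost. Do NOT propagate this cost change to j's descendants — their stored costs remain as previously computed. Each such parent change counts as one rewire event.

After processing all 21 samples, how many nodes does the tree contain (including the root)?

Node count: 17

1. q=(19,3) nearest=0 d=19 new=(3,3) → add node 1 parent=0 cost=3
2. q=(0,35) nearest=1 d=32 new=(0,6) → add node 2 parent=1 cost=6
3. q=(36,14) nearest=1 d=33 new=(6,6) → add node 3 parent=1 cost=6
4. q=(33,18) nearest=3 d=27 new=(9,9) → add node 4 parent=3 cost=9
5. q=(22,5) nearest=4 d=13 new=(12,6) → add node 5 parent=4 cost=12
6. q=(14,0) nearest=5 d=6 new=(14,3) → add node 6 parent=5 cost=15
7. q=(26,23) nearest=4 d=17 new=(12,12) → add node 7 parent=4 cost=12
8. q=(23,44) nearest=7 d=32 new=(15,15) → add node 8 parent=7 cost=15
9. q=(33,45) nearest=8 d=30 new=(18,18) → blocked by [18,27]×[17,26], reject
10. q=(33,27) nearest=8 d=18 new=(18,18) → blocked by [18,27]×[17,26], reject
11. q=(0,8) nearest=2 d=2 new=(0,8) → add node 9 parent=2 cost=8
12. q=(36,26) nearest=8 d=21 new=(18,18) → blocked by [18,27]×[17,26], reject
13. q=(4,45) nearest=8 d=30 new=(12,18) → add node 10 parent=8 cost=18
14. q=(16,48) nearest=10 d=30 new=(15,21) → add node 11 parent=10 cost=21
15. q=(20,45) nearest=11 d=24 new=(18,24) → blocked by [18,27]×[17,26], reject
16. q=(13,45) nearest=11 d=24 new=(13,24) → add node 12 parent=11 cost=24
17. q=(14,32) nearest=12 d=8 new=(14,27) → add node 13 parent=12 cost=27
18. q=(16,28) nearest=13 d=2 new=(16,28) → add node 14 parent=13 cost=29
19. q=(8,10) nearest=4 d=1 new=(8,10) → add node 15 parent=4 cost=10
20. q=(31,17) nearest=14 d=15 new=(19,25) → blocked by [18,27]×[17,26], reject
21. q=(33,6) nearest=8 d=18 new=(18,12) → add node 16 parent=8 cost=18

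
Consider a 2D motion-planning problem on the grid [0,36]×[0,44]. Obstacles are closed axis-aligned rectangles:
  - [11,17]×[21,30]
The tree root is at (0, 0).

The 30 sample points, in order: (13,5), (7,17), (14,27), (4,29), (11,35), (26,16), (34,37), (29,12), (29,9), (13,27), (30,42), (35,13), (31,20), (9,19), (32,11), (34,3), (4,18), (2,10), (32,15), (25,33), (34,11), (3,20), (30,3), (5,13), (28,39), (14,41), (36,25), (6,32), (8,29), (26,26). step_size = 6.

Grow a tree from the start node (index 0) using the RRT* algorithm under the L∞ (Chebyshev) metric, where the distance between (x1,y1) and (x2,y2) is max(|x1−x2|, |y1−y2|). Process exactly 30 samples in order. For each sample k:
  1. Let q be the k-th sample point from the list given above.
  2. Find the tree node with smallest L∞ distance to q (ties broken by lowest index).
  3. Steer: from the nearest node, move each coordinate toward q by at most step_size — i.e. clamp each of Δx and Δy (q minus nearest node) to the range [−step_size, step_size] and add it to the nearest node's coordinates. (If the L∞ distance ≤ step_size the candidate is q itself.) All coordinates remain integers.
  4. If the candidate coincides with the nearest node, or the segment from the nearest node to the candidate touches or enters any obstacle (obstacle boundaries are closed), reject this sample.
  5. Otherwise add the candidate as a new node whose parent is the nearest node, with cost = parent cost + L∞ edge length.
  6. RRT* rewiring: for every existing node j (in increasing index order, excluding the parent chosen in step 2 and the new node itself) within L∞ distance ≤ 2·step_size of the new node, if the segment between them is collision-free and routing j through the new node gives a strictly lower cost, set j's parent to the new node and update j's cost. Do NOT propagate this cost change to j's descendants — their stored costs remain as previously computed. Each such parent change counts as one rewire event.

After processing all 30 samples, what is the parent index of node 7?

Parent of node 7: 6

1. q=(13,5) nearest=0 d=13 new=(6,5) → add node 1 parent=0 cost=6
2. q=(7,17) nearest=1 d=12 new=(7,11) → add node 2 parent=1 cost=12
3. q=(14,27) nearest=2 d=16 new=(13,17) → add node 3 parent=2 cost=18
4. q=(4,29) nearest=3 d=12 new=(7,23) → add node 4 parent=3 cost=24
5. q=(11,35) nearest=4 d=12 new=(11,29) → blocked by [11,17]×[21,30], reject
6. q=(26,16) nearest=3 d=13 new=(19,16) → add node 5 parent=3 cost=24
7. q=(34,37) nearest=3 d=21 new=(19,23) → blocked by [11,17]×[21,30], reject
8. q=(29,12) nearest=5 d=10 new=(25,12) → add node 6 parent=5 cost=30
9. q=(29,9) nearest=6 d=4 new=(29,9) → add node 7 parent=6 cost=34
10. q=(13,27) nearest=4 d=6 new=(13,27) → blocked by [11,17]×[21,30], reject
11. q=(30,42) nearest=4 d=23 new=(13,29) → blocked by [11,17]×[21,30], reject
12. q=(35,13) nearest=7 d=6 new=(35,13) → add node 8 parent=7 cost=40
13. q=(31,20) nearest=8 d=7 new=(31,19) → add node 9 parent=8 cost=46
14. q=(9,19) nearest=3 d=4 new=(9,19) → add node 10 parent=3 cost=22
15. q=(32,11) nearest=7 d=3 new=(32,11) → add node 11 parent=7 cost=37; rewire 9→11 (45<46)
16. q=(34,3) nearest=7 d=6 new=(34,3) → add node 12 parent=7 cost=40
17. q=(4,18) nearest=4 d=5 new=(4,18) → add node 13 parent=4 cost=29
18. q=(2,10) nearest=1 d=5 new=(2,10) → add node 14 parent=1 cost=11; rewire 10→14 (20<22); rewire 13→14 (19<29)
19. q=(32,15) nearest=8 d=3 new=(32,15) → add node 15 parent=8 cost=43
20. q=(25,33) nearest=9 d=14 new=(25,25) → add node 16 parent=9 cost=51
21. q=(34,11) nearest=8 d=2 new=(34,11) → add node 17 parent=8 cost=42
22. q=(3,20) nearest=13 d=2 new=(3,20) → add node 18 parent=13 cost=21
23. q=(30,3) nearest=12 d=4 new=(30,3) → add node 19 parent=12 cost=44
24. q=(5,13) nearest=2 d=2 new=(5,13) → add node 20 parent=2 cost=14
25. q=(28,39) nearest=16 d=14 new=(28,31) → add node 21 parent=16 cost=57
26. q=(14,41) nearest=21 d=14 new=(22,37) → add node 22 parent=21 cost=63
27. q=(36,25) nearest=9 d=6 new=(36,25) → add node 23 parent=9 cost=51
28. q=(6,32) nearest=4 d=9 new=(6,29) → add node 24 parent=4 cost=30
29. q=(8,29) nearest=24 d=2 new=(8,29) → add node 25 parent=24 cost=32
30. q=(26,26) nearest=16 d=1 new=(26,26) → add node 26 parent=16 cost=52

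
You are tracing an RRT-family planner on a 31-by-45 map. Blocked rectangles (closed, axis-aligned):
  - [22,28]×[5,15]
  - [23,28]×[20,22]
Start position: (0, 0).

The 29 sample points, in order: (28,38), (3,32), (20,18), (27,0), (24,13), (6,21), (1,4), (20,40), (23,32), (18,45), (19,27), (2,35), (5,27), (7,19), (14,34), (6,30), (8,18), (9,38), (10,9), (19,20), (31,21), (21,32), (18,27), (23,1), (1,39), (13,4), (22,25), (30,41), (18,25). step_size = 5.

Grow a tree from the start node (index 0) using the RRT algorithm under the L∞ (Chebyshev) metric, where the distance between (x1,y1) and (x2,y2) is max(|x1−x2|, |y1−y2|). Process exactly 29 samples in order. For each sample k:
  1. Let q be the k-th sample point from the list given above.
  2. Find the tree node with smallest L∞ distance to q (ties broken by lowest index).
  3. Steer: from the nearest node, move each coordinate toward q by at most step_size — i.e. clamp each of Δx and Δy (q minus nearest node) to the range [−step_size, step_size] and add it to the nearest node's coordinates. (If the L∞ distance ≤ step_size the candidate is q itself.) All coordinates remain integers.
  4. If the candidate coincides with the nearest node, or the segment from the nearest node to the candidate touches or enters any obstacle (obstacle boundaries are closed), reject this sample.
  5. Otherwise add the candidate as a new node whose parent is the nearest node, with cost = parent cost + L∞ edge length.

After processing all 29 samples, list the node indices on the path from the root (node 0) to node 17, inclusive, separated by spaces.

1. q=(28,38) nearest=0 d=38 new=(5,5) → add node 1 parent=0 cost=5
2. q=(3,32) nearest=1 d=27 new=(3,10) → add node 2 parent=1 cost=10
3. q=(20,18) nearest=1 d=15 new=(10,10) → add node 3 parent=1 cost=10
4. q=(27,0) nearest=3 d=17 new=(15,5) → add node 4 parent=3 cost=15
5. q=(24,13) nearest=4 d=9 new=(20,10) → add node 5 parent=4 cost=20
6. q=(6,21) nearest=2 d=11 new=(6,15) → add node 6 parent=2 cost=15
7. q=(1,4) nearest=0 d=4 new=(1,4) → add node 7 parent=0 cost=4
8. q=(20,40) nearest=6 d=25 new=(11,20) → add node 8 parent=6 cost=20
9. q=(23,32) nearest=8 d=12 new=(16,25) → add node 9 parent=8 cost=25
10. q=(18,45) nearest=9 d=20 new=(18,30) → add node 10 parent=9 cost=30
11. q=(19,27) nearest=9 d=3 new=(19,27) → add node 11 parent=9 cost=28
12. q=(2,35) nearest=9 d=14 new=(11,30) → add node 12 parent=9 cost=30
13. q=(5,27) nearest=12 d=6 new=(6,27) → add node 13 parent=12 cost=35
14. q=(7,19) nearest=6 d=4 new=(7,19) → add node 14 parent=6 cost=19
15. q=(14,34) nearest=10 d=4 new=(14,34) → add node 15 parent=10 cost=34
16. q=(6,30) nearest=13 d=3 new=(6,30) → add node 16 parent=13 cost=38
17. q=(8,18) nearest=14 d=1 new=(8,18) → add node 17 parent=14 cost=20
18. q=(9,38) nearest=15 d=5 new=(9,38) → add node 18 parent=15 cost=39
19. q=(10,9) nearest=3 d=1 new=(10,9) → add node 19 parent=3 cost=11
20. q=(19,20) nearest=9 d=5 new=(19,20) → add node 20 parent=9 cost=30
21. q=(31,21) nearest=5 d=11 new=(25,15) → blocked by [22,28]×[5,15], reject
22. q=(21,32) nearest=10 d=3 new=(21,32) → add node 21 parent=10 cost=33
23. q=(18,27) nearest=11 d=1 new=(18,27) → add node 22 parent=11 cost=29
24. q=(23,1) nearest=4 d=8 new=(20,1) → add node 23 parent=4 cost=20
25. q=(1,39) nearest=18 d=8 new=(4,39) → add node 24 parent=18 cost=44
26. q=(13,4) nearest=4 d=2 new=(13,4) → add node 25 parent=4 cost=17
27. q=(22,25) nearest=11 d=3 new=(22,25) → add node 26 parent=11 cost=31
28. q=(30,41) nearest=21 d=9 new=(26,37) → add node 27 parent=21 cost=38
29. q=(18,25) nearest=9 d=2 new=(18,25) → add node 28 parent=9 cost=27

Path: 0 1 2 6 14 17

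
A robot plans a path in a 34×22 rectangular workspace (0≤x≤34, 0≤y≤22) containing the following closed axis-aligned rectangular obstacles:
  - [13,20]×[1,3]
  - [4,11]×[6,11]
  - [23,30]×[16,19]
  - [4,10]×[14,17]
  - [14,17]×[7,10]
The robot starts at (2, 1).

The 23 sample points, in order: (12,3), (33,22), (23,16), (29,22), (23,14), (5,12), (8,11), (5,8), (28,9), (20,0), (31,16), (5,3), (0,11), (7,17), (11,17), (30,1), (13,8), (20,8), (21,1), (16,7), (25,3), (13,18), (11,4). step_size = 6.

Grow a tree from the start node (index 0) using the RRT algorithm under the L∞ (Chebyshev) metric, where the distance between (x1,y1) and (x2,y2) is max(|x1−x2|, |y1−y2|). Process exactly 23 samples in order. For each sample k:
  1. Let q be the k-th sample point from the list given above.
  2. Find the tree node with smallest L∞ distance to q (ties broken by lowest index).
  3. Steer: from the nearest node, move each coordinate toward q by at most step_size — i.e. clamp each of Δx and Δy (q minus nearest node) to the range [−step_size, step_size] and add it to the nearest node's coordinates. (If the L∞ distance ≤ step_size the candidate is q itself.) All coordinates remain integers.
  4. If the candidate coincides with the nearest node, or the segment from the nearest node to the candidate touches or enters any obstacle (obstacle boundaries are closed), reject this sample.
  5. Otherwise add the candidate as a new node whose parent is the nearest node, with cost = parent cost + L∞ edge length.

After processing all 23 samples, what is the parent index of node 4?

1. q=(12,3) nearest=0 d=10 new=(8,3) → add node 1 parent=0 cost=6
2. q=(33,22) nearest=1 d=25 new=(14,9) → blocked by [4,11]×[6,11], reject
3. q=(23,16) nearest=1 d=15 new=(14,9) → blocked by [4,11]×[6,11], reject
4. q=(29,22) nearest=1 d=21 new=(14,9) → blocked by [4,11]×[6,11], reject
5. q=(23,14) nearest=1 d=15 new=(14,9) → blocked by [4,11]×[6,11], reject
6. q=(5,12) nearest=1 d=9 new=(5,9) → blocked by [4,11]×[6,11], reject
7. q=(8,11) nearest=1 d=8 new=(8,9) → blocked by [4,11]×[6,11], reject
8. q=(5,8) nearest=1 d=5 new=(5,8) → blocked by [4,11]×[6,11], reject
9. q=(28,9) nearest=1 d=20 new=(14,9) → blocked by [4,11]×[6,11], reject
10. q=(20,0) nearest=1 d=12 new=(14,0) → add node 2 parent=1 cost=12
11. q=(31,16) nearest=2 d=17 new=(20,6) → blocked by [13,20]×[1,3], reject
12. q=(5,3) nearest=0 d=3 new=(5,3) → add node 3 parent=0 cost=3
13. q=(0,11) nearest=1 d=8 new=(2,9) → blocked by [4,11]×[6,11], reject
14. q=(7,17) nearest=1 d=14 new=(7,9) → blocked by [4,11]×[6,11], reject
15. q=(11,17) nearest=1 d=14 new=(11,9) → blocked by [4,11]×[6,11], reject
16. q=(30,1) nearest=2 d=16 new=(20,1) → blocked by [13,20]×[1,3], reject
17. q=(13,8) nearest=1 d=5 new=(13,8) → blocked by [4,11]×[6,11], reject
18. q=(20,8) nearest=2 d=8 new=(20,6) → blocked by [13,20]×[1,3], reject
19. q=(21,1) nearest=2 d=7 new=(20,1) → blocked by [13,20]×[1,3], reject
20. q=(16,7) nearest=2 d=7 new=(16,6) → blocked by [13,20]×[1,3], reject
21. q=(25,3) nearest=2 d=11 new=(20,3) → blocked by [13,20]×[1,3], reject
22. q=(13,18) nearest=1 d=15 new=(13,9) → blocked by [4,11]×[6,11], reject
23. q=(11,4) nearest=1 d=3 new=(11,4) → add node 4 parent=1 cost=9

Parent of node 4: 1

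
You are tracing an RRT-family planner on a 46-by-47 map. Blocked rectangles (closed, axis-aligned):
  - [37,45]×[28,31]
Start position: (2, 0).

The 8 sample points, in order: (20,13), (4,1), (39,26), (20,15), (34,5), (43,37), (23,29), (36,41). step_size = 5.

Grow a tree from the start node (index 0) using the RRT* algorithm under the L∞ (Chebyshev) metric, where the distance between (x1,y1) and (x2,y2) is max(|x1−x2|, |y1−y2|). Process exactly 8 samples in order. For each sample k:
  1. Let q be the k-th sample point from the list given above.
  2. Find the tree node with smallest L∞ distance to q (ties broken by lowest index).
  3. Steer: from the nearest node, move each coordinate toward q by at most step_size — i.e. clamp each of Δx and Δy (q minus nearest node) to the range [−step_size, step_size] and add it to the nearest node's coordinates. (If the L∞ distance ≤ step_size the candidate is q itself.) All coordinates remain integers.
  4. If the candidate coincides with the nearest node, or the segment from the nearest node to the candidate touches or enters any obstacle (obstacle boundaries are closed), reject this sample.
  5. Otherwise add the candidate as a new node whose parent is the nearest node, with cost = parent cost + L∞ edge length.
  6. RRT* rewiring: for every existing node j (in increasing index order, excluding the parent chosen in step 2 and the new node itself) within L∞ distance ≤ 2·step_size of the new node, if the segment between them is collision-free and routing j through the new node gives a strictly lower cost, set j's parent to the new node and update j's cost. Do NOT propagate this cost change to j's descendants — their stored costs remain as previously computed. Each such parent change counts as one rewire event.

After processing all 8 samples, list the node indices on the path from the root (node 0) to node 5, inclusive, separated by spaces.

Path: 0 1 3 4 5

1. q=(20,13) nearest=0 d=18 new=(7,5) → add node 1 parent=0 cost=5
2. q=(4,1) nearest=0 d=2 new=(4,1) → add node 2 parent=0 cost=2
3. q=(39,26) nearest=1 d=32 new=(12,10) → add node 3 parent=1 cost=10
4. q=(20,15) nearest=3 d=8 new=(17,15) → add node 4 parent=3 cost=15
5. q=(34,5) nearest=4 d=17 new=(22,10) → add node 5 parent=4 cost=20
6. q=(43,37) nearest=4 d=26 new=(22,20) → add node 6 parent=4 cost=20
7. q=(23,29) nearest=6 d=9 new=(23,25) → add node 7 parent=6 cost=25
8. q=(36,41) nearest=7 d=16 new=(28,30) → add node 8 parent=7 cost=30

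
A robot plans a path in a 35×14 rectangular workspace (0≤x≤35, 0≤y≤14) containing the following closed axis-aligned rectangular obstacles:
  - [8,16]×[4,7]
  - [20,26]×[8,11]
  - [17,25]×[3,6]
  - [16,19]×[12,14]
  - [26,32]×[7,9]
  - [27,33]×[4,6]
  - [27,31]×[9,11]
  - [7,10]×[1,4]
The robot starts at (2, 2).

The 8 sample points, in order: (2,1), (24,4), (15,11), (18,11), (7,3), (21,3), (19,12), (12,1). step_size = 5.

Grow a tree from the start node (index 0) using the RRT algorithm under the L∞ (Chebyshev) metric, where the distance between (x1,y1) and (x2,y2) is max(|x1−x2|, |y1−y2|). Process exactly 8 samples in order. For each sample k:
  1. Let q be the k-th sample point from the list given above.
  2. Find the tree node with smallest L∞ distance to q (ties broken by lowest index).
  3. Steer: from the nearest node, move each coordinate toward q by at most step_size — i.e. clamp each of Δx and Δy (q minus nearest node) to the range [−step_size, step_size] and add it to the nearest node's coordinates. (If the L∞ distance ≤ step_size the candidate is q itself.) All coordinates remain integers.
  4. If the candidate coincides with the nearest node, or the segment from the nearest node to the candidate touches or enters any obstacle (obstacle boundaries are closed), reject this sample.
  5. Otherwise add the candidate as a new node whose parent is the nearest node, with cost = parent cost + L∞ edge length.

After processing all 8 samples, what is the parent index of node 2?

1. q=(2,1) nearest=0 d=1 new=(2,1) → add node 1 parent=0 cost=1
2. q=(24,4) nearest=0 d=22 new=(7,4) → blocked by [7,10]×[1,4], reject
3. q=(15,11) nearest=0 d=13 new=(7,7) → add node 2 parent=0 cost=5
4. q=(18,11) nearest=2 d=11 new=(12,11) → add node 3 parent=2 cost=10
5. q=(7,3) nearest=2 d=4 new=(7,3) → blocked by [7,10]×[1,4], reject
6. q=(21,3) nearest=3 d=9 new=(17,6) → blocked by [8,16]×[4,7], reject
7. q=(19,12) nearest=3 d=7 new=(17,12) → blocked by [16,19]×[12,14], reject
8. q=(12,1) nearest=2 d=6 new=(12,2) → blocked by [8,16]×[4,7], reject

Parent of node 2: 0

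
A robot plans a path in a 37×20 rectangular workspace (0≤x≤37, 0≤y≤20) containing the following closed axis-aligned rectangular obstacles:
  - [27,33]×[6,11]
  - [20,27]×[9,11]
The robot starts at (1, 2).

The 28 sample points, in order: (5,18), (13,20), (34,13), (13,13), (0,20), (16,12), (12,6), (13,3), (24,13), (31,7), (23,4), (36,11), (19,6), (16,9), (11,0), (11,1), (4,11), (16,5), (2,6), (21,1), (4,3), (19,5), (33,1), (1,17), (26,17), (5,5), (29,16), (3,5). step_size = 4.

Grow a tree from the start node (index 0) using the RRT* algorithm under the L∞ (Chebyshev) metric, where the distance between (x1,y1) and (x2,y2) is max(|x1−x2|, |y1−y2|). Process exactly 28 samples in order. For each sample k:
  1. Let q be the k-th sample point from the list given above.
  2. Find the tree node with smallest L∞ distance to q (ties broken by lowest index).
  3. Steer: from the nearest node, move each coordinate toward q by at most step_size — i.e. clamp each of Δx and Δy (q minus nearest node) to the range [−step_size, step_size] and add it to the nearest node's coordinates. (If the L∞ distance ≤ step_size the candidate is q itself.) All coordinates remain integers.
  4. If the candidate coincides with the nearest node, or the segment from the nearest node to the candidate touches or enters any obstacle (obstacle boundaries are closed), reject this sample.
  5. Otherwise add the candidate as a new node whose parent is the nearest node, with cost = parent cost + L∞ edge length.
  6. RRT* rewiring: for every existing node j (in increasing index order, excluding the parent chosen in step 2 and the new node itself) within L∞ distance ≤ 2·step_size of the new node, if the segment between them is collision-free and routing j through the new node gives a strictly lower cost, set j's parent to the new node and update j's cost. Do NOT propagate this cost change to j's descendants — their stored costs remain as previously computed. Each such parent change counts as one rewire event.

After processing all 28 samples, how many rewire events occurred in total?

Rewire events: 7

1. q=(5,18) nearest=0 d=16 new=(5,6) → add node 1 parent=0 cost=4
2. q=(13,20) nearest=1 d=14 new=(9,10) → add node 2 parent=1 cost=8
3. q=(34,13) nearest=2 d=25 new=(13,13) → add node 3 parent=2 cost=12
4. q=(13,13) nearest=3 d=0 → coincident, reject
5. q=(0,20) nearest=2 d=10 new=(5,14) → add node 4 parent=2 cost=12
6. q=(16,12) nearest=3 d=3 new=(16,12) → add node 5 parent=3 cost=15
7. q=(12,6) nearest=2 d=4 new=(12,6) → add node 6 parent=2 cost=12
8. q=(13,3) nearest=6 d=3 new=(13,3) → add node 7 parent=6 cost=15
9. q=(24,13) nearest=5 d=8 new=(20,13) → add node 8 parent=5 cost=19
10. q=(31,7) nearest=8 d=11 new=(24,9) → blocked by [20,27]×[9,11], reject
11. q=(23,4) nearest=5 d=8 new=(20,8) → add node 9 parent=5 cost=19
12. q=(36,11) nearest=8 d=16 new=(24,11) → blocked by [20,27]×[9,11], reject
13. q=(19,6) nearest=9 d=2 new=(19,6) → add node 10 parent=9 cost=21
14. q=(16,9) nearest=5 d=3 new=(16,9) → add node 11 parent=5 cost=18
15. q=(11,0) nearest=7 d=3 new=(11,0) → add node 12 parent=7 cost=18
16. q=(11,1) nearest=12 d=1 new=(11,1) → add node 13 parent=12 cost=19
17. q=(4,11) nearest=4 d=3 new=(4,11) → add node 14 parent=4 cost=15
18. q=(16,5) nearest=7 d=3 new=(16,5) → add node 15 parent=7 cost=18
19. q=(2,6) nearest=1 d=3 new=(2,6) → add node 16 parent=1 cost=7; rewire 14→16 (12<15)
20. q=(21,1) nearest=10 d=5 new=(21,2) → add node 17 parent=10 cost=25
21. q=(4,3) nearest=0 d=3 new=(4,3) → add node 18 parent=0 cost=3; rewire 6→18 (11<12); rewire 12→18 (10<18); rewire 13→18 (10<19); rewire 14→18 (11<12); rewire 16→18 (6<7)
22. q=(19,5) nearest=10 d=1 new=(19,5) → add node 19 parent=10 cost=22
23. q=(33,1) nearest=17 d=12 new=(25,1) → add node 20 parent=17 cost=29
24. q=(1,17) nearest=4 d=4 new=(1,17) → add node 21 parent=4 cost=16
25. q=(26,17) nearest=8 d=6 new=(24,17) → add node 22 parent=8 cost=23
26. q=(5,5) nearest=1 d=1 new=(5,5) → add node 23 parent=1 cost=5; rewire 7→23 (13<15)
27. q=(29,16) nearest=22 d=5 new=(28,16) → add node 24 parent=22 cost=27
28. q=(3,5) nearest=16 d=1 new=(3,5) → add node 25 parent=16 cost=7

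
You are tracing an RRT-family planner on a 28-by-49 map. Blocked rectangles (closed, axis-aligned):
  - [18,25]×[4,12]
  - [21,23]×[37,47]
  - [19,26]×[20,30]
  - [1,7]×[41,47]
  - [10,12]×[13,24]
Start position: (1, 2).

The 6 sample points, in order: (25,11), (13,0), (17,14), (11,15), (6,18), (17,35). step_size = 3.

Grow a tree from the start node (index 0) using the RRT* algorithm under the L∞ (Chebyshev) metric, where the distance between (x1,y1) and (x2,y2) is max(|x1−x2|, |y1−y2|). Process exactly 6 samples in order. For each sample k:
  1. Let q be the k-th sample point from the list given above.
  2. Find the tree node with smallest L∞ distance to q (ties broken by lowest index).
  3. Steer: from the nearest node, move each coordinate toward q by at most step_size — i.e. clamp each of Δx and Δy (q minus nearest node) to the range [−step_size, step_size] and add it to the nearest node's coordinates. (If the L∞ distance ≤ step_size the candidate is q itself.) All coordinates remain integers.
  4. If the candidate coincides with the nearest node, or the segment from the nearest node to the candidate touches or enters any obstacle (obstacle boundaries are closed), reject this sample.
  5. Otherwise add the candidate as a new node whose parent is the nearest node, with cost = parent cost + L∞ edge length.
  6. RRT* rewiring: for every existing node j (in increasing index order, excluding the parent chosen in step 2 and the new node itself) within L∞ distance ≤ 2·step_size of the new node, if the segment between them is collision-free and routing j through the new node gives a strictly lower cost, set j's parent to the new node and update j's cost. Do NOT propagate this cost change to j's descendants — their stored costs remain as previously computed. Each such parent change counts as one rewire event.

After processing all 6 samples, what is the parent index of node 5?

1. q=(25,11) nearest=0 d=24 new=(4,5) → add node 1 parent=0 cost=3
2. q=(13,0) nearest=1 d=9 new=(7,2) → add node 2 parent=1 cost=6
3. q=(17,14) nearest=2 d=12 new=(10,5) → add node 3 parent=2 cost=9
4. q=(11,15) nearest=1 d=10 new=(7,8) → add node 4 parent=1 cost=6
5. q=(6,18) nearest=4 d=10 new=(6,11) → add node 5 parent=4 cost=9
6. q=(17,35) nearest=5 d=24 new=(9,14) → add node 6 parent=5 cost=12

Parent of node 5: 4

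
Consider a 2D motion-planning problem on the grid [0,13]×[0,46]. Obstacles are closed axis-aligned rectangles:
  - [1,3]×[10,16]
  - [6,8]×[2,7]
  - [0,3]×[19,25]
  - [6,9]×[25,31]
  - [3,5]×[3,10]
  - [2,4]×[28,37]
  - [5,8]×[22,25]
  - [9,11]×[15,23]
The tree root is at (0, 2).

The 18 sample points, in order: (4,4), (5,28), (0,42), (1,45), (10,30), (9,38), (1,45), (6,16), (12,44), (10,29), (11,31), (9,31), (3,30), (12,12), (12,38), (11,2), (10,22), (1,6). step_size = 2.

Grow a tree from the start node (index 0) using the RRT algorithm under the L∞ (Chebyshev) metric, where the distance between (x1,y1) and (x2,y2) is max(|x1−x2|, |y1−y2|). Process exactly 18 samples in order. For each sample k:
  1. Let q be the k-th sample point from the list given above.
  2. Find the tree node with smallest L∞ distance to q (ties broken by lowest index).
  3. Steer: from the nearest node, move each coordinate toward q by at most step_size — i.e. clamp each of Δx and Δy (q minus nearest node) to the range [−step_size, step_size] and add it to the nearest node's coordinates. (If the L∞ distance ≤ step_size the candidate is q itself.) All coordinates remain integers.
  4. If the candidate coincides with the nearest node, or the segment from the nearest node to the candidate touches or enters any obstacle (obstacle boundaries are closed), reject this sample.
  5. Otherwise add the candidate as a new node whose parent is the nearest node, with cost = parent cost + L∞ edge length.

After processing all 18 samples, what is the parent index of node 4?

Parent of node 4: 2

1. q=(4,4) nearest=0 d=4 new=(2,4) → add node 1 parent=0 cost=2
2. q=(5,28) nearest=1 d=24 new=(4,6) → blocked by [3,5]×[3,10], reject
3. q=(0,42) nearest=1 d=38 new=(0,6) → add node 2 parent=1 cost=4
4. q=(1,45) nearest=2 d=39 new=(1,8) → add node 3 parent=2 cost=6
5. q=(10,30) nearest=3 d=22 new=(3,10) → blocked by [1,3]×[10,16], reject
6. q=(9,38) nearest=3 d=30 new=(3,10) → blocked by [1,3]×[10,16], reject
7. q=(1,45) nearest=3 d=37 new=(1,10) → blocked by [1,3]×[10,16], reject
8. q=(6,16) nearest=3 d=8 new=(3,10) → blocked by [1,3]×[10,16], reject
9. q=(12,44) nearest=3 d=36 new=(3,10) → blocked by [1,3]×[10,16], reject
10. q=(10,29) nearest=3 d=21 new=(3,10) → blocked by [1,3]×[10,16], reject
11. q=(11,31) nearest=3 d=23 new=(3,10) → blocked by [1,3]×[10,16], reject
12. q=(9,31) nearest=3 d=23 new=(3,10) → blocked by [1,3]×[10,16], reject
13. q=(3,30) nearest=3 d=22 new=(3,10) → blocked by [1,3]×[10,16], reject
14. q=(12,12) nearest=1 d=10 new=(4,6) → blocked by [3,5]×[3,10], reject
15. q=(12,38) nearest=3 d=30 new=(3,10) → blocked by [1,3]×[10,16], reject
16. q=(11,2) nearest=1 d=9 new=(4,2) → blocked by [3,5]×[3,10], reject
17. q=(10,22) nearest=3 d=14 new=(3,10) → blocked by [1,3]×[10,16], reject
18. q=(1,6) nearest=2 d=1 new=(1,6) → add node 4 parent=2 cost=5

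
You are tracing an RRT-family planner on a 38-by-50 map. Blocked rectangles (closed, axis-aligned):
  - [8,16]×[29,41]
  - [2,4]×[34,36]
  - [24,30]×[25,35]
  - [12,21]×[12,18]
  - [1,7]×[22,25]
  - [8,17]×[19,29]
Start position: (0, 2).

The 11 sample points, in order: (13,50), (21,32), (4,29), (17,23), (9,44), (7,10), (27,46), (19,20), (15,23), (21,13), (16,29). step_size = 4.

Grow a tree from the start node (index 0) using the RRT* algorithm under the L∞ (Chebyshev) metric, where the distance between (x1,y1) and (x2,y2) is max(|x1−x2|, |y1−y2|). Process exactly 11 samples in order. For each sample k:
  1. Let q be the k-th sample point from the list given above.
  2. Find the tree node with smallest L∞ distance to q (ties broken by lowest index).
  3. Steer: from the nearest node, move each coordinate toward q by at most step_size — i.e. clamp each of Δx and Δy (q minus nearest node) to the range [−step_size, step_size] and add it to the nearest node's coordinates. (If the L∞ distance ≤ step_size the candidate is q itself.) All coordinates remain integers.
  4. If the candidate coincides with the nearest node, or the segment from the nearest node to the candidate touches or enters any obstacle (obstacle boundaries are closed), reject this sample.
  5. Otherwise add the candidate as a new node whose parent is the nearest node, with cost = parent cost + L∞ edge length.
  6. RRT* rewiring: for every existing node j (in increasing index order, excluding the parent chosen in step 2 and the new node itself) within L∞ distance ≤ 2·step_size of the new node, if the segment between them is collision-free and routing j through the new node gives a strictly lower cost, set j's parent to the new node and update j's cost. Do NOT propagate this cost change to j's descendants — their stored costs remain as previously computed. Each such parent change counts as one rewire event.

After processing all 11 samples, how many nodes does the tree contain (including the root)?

Node count: 6

1. q=(13,50) nearest=0 d=48 new=(4,6) → add node 1 parent=0 cost=4
2. q=(21,32) nearest=1 d=26 new=(8,10) → add node 2 parent=1 cost=8
3. q=(4,29) nearest=2 d=19 new=(4,14) → add node 3 parent=2 cost=12
4. q=(17,23) nearest=2 d=13 new=(12,14) → blocked by [12,21]×[12,18], reject
5. q=(9,44) nearest=3 d=30 new=(8,18) → add node 4 parent=3 cost=16
6. q=(7,10) nearest=2 d=1 new=(7,10) → add node 5 parent=2 cost=9
7. q=(27,46) nearest=4 d=28 new=(12,22) → blocked by [8,17]×[19,29], reject
8. q=(19,20) nearest=2 d=11 new=(12,14) → blocked by [12,21]×[12,18], reject
9. q=(15,23) nearest=4 d=7 new=(12,22) → blocked by [8,17]×[19,29], reject
10. q=(21,13) nearest=2 d=13 new=(12,13) → blocked by [12,21]×[12,18], reject
11. q=(16,29) nearest=4 d=11 new=(12,22) → blocked by [8,17]×[19,29], reject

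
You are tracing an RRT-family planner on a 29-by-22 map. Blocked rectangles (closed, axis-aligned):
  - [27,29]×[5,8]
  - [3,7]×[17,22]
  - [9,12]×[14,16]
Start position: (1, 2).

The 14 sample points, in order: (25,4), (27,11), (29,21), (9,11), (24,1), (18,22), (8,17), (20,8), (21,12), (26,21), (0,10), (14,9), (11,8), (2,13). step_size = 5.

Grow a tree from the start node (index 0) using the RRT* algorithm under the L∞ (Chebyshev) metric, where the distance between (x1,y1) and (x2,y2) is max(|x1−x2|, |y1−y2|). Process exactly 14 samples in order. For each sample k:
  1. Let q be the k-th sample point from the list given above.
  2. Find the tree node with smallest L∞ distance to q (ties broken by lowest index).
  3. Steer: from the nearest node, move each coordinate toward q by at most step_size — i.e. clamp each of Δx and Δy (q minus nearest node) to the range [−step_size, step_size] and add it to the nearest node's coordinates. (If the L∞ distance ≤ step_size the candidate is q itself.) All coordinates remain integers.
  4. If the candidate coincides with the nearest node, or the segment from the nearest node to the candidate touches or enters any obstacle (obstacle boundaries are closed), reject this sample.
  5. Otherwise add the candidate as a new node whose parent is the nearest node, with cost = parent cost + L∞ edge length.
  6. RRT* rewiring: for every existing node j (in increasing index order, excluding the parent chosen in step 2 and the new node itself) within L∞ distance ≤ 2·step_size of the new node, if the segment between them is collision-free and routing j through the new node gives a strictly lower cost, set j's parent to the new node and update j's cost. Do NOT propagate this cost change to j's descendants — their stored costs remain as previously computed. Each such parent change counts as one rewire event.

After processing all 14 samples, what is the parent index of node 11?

1. q=(25,4) nearest=0 d=24 new=(6,4) → add node 1 parent=0 cost=5
2. q=(27,11) nearest=1 d=21 new=(11,9) → add node 2 parent=1 cost=10
3. q=(29,21) nearest=2 d=18 new=(16,14) → add node 3 parent=2 cost=15
4. q=(9,11) nearest=2 d=2 new=(9,11) → add node 4 parent=2 cost=12
5. q=(24,1) nearest=2 d=13 new=(16,4) → add node 5 parent=2 cost=15
6. q=(18,22) nearest=3 d=8 new=(18,19) → add node 6 parent=3 cost=20
7. q=(8,17) nearest=4 d=6 new=(8,16) → add node 7 parent=4 cost=17
8. q=(20,8) nearest=5 d=4 new=(20,8) → add node 8 parent=5 cost=19
9. q=(21,12) nearest=8 d=4 new=(21,12) → add node 9 parent=8 cost=23
10. q=(26,21) nearest=6 d=8 new=(23,21) → add node 10 parent=6 cost=25
11. q=(0,10) nearest=1 d=6 new=(1,9) → add node 11 parent=1 cost=10
12. q=(14,9) nearest=2 d=3 new=(14,9) → add node 12 parent=2 cost=13; rewire 9→12 (20<23)
13. q=(11,8) nearest=2 d=1 new=(11,8) → add node 13 parent=2 cost=11
14. q=(2,13) nearest=11 d=4 new=(2,13) → add node 14 parent=11 cost=14

Parent of node 11: 1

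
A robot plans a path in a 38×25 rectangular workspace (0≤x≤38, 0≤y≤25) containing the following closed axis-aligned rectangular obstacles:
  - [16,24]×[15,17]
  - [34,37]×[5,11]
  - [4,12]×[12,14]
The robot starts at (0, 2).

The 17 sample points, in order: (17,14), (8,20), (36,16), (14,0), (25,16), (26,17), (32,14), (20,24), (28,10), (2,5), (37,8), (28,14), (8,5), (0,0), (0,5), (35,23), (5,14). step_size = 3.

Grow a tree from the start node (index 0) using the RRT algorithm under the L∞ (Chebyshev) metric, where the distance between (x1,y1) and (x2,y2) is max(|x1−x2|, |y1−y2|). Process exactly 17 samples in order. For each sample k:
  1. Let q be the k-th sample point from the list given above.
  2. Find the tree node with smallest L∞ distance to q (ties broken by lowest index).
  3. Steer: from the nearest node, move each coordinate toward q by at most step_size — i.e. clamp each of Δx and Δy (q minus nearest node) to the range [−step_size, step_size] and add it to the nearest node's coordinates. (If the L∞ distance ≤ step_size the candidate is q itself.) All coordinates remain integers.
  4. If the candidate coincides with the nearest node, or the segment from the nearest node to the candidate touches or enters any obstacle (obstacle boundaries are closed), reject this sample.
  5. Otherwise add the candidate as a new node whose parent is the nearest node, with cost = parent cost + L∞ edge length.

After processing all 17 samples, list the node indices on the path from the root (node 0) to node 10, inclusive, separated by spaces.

1. q=(17,14) nearest=0 d=17 new=(3,5) → add node 1 parent=0 cost=3
2. q=(8,20) nearest=1 d=15 new=(6,8) → add node 2 parent=1 cost=6
3. q=(36,16) nearest=2 d=30 new=(9,11) → add node 3 parent=2 cost=9
4. q=(14,0) nearest=2 d=8 new=(9,5) → add node 4 parent=2 cost=9
5. q=(25,16) nearest=3 d=16 new=(12,14) → blocked by [4,12]×[12,14], reject
6. q=(26,17) nearest=3 d=17 new=(12,14) → blocked by [4,12]×[12,14], reject
7. q=(32,14) nearest=3 d=23 new=(12,14) → blocked by [4,12]×[12,14], reject
8. q=(20,24) nearest=3 d=13 new=(12,14) → blocked by [4,12]×[12,14], reject
9. q=(28,10) nearest=3 d=19 new=(12,10) → add node 5 parent=3 cost=12
10. q=(2,5) nearest=1 d=1 new=(2,5) → add node 6 parent=1 cost=4
11. q=(37,8) nearest=5 d=25 new=(15,8) → add node 7 parent=5 cost=15
12. q=(28,14) nearest=7 d=13 new=(18,11) → add node 8 parent=7 cost=18
13. q=(8,5) nearest=4 d=1 new=(8,5) → add node 9 parent=4 cost=10
14. q=(0,0) nearest=0 d=2 new=(0,0) → add node 10 parent=0 cost=2
15. q=(0,5) nearest=6 d=2 new=(0,5) → add node 11 parent=6 cost=6
16. q=(35,23) nearest=8 d=17 new=(21,14) → add node 12 parent=8 cost=21
17. q=(5,14) nearest=3 d=4 new=(6,14) → blocked by [4,12]×[12,14], reject

Path: 0 10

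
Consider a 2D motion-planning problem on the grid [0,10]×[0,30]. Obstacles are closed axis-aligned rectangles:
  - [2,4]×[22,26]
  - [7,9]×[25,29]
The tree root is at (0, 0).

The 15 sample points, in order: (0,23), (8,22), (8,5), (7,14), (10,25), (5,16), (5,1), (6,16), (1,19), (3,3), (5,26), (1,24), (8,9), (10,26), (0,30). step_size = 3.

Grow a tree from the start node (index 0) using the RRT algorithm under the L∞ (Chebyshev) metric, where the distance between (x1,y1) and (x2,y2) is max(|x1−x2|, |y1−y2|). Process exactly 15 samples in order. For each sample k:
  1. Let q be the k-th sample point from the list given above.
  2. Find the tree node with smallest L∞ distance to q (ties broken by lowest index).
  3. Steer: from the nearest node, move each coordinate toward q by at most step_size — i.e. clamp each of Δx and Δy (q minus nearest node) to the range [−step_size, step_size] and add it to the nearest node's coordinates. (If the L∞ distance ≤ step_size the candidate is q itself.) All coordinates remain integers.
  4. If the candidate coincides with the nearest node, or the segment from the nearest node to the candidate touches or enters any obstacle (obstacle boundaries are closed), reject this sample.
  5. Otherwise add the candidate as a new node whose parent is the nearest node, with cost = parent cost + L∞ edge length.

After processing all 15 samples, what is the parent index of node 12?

1. q=(0,23) nearest=0 d=23 new=(0,3) → add node 1 parent=0 cost=3
2. q=(8,22) nearest=1 d=19 new=(3,6) → add node 2 parent=1 cost=6
3. q=(8,5) nearest=2 d=5 new=(6,5) → add node 3 parent=2 cost=9
4. q=(7,14) nearest=2 d=8 new=(6,9) → add node 4 parent=2 cost=9
5. q=(10,25) nearest=4 d=16 new=(9,12) → add node 5 parent=4 cost=12
6. q=(5,16) nearest=5 d=4 new=(6,15) → add node 6 parent=5 cost=15
7. q=(5,1) nearest=3 d=4 new=(5,2) → add node 7 parent=3 cost=12
8. q=(6,16) nearest=6 d=1 new=(6,16) → add node 8 parent=6 cost=16
9. q=(1,19) nearest=6 d=5 new=(3,18) → add node 9 parent=6 cost=18
10. q=(3,3) nearest=7 d=2 new=(3,3) → add node 10 parent=7 cost=14
11. q=(5,26) nearest=9 d=8 new=(5,21) → add node 11 parent=9 cost=21
12. q=(1,24) nearest=11 d=4 new=(2,24) → blocked by [2,4]×[22,26], reject
13. q=(8,9) nearest=4 d=2 new=(8,9) → add node 12 parent=4 cost=11
14. q=(10,26) nearest=11 d=5 new=(8,24) → add node 13 parent=11 cost=24
15. q=(0,30) nearest=13 d=8 new=(5,27) → blocked by [7,9]×[25,29], reject

Parent of node 12: 4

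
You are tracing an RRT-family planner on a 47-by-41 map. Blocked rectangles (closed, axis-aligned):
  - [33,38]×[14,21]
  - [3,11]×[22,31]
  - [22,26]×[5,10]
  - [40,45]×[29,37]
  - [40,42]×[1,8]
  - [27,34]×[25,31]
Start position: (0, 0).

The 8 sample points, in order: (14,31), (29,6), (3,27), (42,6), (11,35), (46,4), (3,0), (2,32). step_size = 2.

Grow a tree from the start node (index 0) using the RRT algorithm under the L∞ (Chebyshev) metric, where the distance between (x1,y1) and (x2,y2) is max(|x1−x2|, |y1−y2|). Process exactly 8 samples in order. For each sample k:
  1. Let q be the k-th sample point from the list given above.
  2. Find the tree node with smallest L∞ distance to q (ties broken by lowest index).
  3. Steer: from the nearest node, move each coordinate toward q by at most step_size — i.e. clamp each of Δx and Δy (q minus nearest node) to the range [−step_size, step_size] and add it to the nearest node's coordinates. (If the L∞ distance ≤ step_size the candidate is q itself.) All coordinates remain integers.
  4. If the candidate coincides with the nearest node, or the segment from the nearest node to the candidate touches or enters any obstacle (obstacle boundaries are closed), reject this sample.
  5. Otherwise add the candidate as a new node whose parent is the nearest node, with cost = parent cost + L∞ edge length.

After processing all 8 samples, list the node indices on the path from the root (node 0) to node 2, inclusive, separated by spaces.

Path: 0 1 2

1. q=(14,31) nearest=0 d=31 new=(2,2) → add node 1 parent=0 cost=2
2. q=(29,6) nearest=1 d=27 new=(4,4) → add node 2 parent=1 cost=4
3. q=(3,27) nearest=2 d=23 new=(3,6) → add node 3 parent=2 cost=6
4. q=(42,6) nearest=2 d=38 new=(6,6) → add node 4 parent=2 cost=6
5. q=(11,35) nearest=3 d=29 new=(5,8) → add node 5 parent=3 cost=8
6. q=(46,4) nearest=4 d=40 new=(8,4) → add node 6 parent=4 cost=8
7. q=(3,0) nearest=1 d=2 new=(3,0) → add node 7 parent=1 cost=4
8. q=(2,32) nearest=5 d=24 new=(3,10) → add node 8 parent=5 cost=10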